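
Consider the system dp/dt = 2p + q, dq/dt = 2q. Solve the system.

Coefficient matrix A = [[2, 1], [0, 2]].
Characteristic polynomial det(A - λI) = λ^2 - 4λ + 4 = 0.
Single eigenvalue λ = 2 with algebraic multiplicity 2.
Eigenvector v = (-1,0); generalized eigenvector w with (A-λI)w=v is (2,-1).
General solution: e^(2t)[K_1·v + K_2·(t·v + w)].

p(t) = -K_1e^(2t) - K_2te^(2t) + 2K_2e^(2t), q(t) = -K_2e^(2t)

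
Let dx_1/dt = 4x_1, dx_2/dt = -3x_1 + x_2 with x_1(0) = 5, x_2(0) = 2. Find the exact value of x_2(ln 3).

A = [[4,0],[-3,1]]; eigenvalues λ = 4, 1.
Eigenvectors: (-1,1) for λ=4, (0,-1) for λ=1.
From the initial condition, c_1 = -5, c_2 = -7.
x_2(ln 3) = (-5)(3^4)(1) + (-7)(3^1)(-1) = -384.

-384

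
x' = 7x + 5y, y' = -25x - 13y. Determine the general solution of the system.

Coefficient matrix A = [[7, 5], [-25, -13]].
Characteristic polynomial det(A - λI) = λ^2 + 6λ + 34 = 0.
Eigenvalues λ = -3 ± 5i (complex conjugate pair).
For λ=-3+5i: an eigenvector is (0,-1) - i(-1,2) = (0 + i, -1 - 2i).
A real fundamental pair from Re and Im of e^((-3+5i)t)v: X_1 = e^(-3t)(cos(5t)·(0,-1) + sin(5t)·(-1,2)), X_2 = e^(-3t)(sin(5t)·(0,-1) - cos(5t)·(-1,2)).
General solution: C_1X_1 + C_2X_2.

x(t) = -C_1e^(-3t)sin(5t) + C_2e^(-3t)cos(5t), y(t) = 2C_1e^(-3t)sin(5t) - C_1e^(-3t)cos(5t) - C_2e^(-3t)sin(5t) - 2C_2e^(-3t)cos(5t)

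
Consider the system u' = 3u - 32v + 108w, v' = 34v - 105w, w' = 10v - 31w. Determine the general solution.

u(t) = -8K_1e^(4t) + K_2e^(3t) - 3K_3e^(-t), v(t) = 7K_1e^(4t) + 3K_3e^(-t), w(t) = 2K_1e^(4t) + K_3e^(-t)

Coefficient matrix A = [[3, -32, 108], [0, 34, -105], [0, 10, -31]].
det(A - λI) = 0 gives eigenvalues λ = 4, 3, -1.
For λ=4: eigenvector (-8,7,2).
For λ=3: eigenvector (1,0,0).
For λ=-1: eigenvector (-3,3,1).
General solution: K_1e^(4t)(-8,7,2) + K_2e^(3t)(1,0,0) + K_3e^(-t)(-3,3,1).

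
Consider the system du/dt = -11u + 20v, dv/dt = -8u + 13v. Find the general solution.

u(t) = -c_1e^(t)sin(4t) + 2c_1e^(t)cos(4t) + 2c_2e^(t)sin(4t) + c_2e^(t)cos(4t), v(t) = -c_1e^(t)sin(4t) + c_1e^(t)cos(4t) + c_2e^(t)sin(4t) + c_2e^(t)cos(4t)

Coefficient matrix A = [[-11, 20], [-8, 13]].
Characteristic polynomial det(A - λI) = λ^2 - 2λ + 17 = 0.
Eigenvalues λ = 1 ± 4i (complex conjugate pair).
For λ=1+4i: an eigenvector is (2,1) - i(-1,-1) = (2 + i, 1 + i).
A real fundamental pair from Re and Im of e^((1+4i)t)v: X_1 = e^(t)(cos(4t)·(2,1) + sin(4t)·(-1,-1)), X_2 = e^(t)(sin(4t)·(2,1) - cos(4t)·(-1,-1)).
General solution: c_1X_1 + c_2X_2.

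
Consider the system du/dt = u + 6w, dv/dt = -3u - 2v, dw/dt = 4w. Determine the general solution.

Coefficient matrix A = [[1, 0, 6], [-3, -2, 0], [0, 0, 4]].
det(A - λI) = 0 gives eigenvalues λ = 1, 4, -2.
For λ=1: eigenvector (1,-1,0).
For λ=4: eigenvector (2,-1,1).
For λ=-2: eigenvector (0,1,0).
General solution: c_1e^(t)(1,-1,0) + c_2e^(4t)(2,-1,1) + c_3e^(-2t)(0,1,0).

u(t) = c_1e^(t) + 2c_2e^(4t), v(t) = -c_1e^(t) - c_2e^(4t) + c_3e^(-2t), w(t) = c_2e^(4t)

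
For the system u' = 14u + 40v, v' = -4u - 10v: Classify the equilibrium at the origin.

A = [[14,40],[-4,-10]]; det(A-λI) = λ^2 - 4λ + 20.
λ = 2 ± 4i: positive real part.

unstable spiral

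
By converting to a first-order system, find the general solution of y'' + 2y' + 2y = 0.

Let x_1 = y, x_2 = y'. Then x_1' = x_2 and x_2' = -2x_1 - 2x_2.
A = [[0,1],[-2,-2]]; det(A-λI) = λ^2 + 2λ + 2.
Eigenvalues λ = -1 ± i.

y(t) = C_1e^(-t)cos(t) + C_2e^(-t)sin(t)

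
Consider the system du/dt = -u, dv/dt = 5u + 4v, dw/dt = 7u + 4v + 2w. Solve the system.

Coefficient matrix A = [[-1, 0, 0], [5, 4, 0], [7, 4, 2]].
det(A - λI) = 0 gives eigenvalues λ = -1, 4, 2.
For λ=-1: eigenvector (1,-1,-1).
For λ=4: eigenvector (0,1,2).
For λ=2: eigenvector (0,0,1).
General solution: C_1e^(-t)(1,-1,-1) + C_2e^(4t)(0,1,2) + C_3e^(2t)(0,0,1).

u(t) = C_1e^(-t), v(t) = -C_1e^(-t) + C_2e^(4t), w(t) = -C_1e^(-t) + 2C_2e^(4t) + C_3e^(2t)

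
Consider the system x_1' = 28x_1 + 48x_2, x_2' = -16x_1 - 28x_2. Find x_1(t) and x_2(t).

Coefficient matrix A = [[28, 48], [-16, -28]].
Characteristic polynomial det(A - λI) = λ^2 - 16 = 0.
Eigenvalues λ = -4, 4.
For λ=-4: (A-λI) row 1 is [32, 48], so an eigenvector is (-3, 2).
For λ=4: (A-λI) row 1 is [24, 48], so an eigenvector is (2, -1).
General solution: C_1e^(-4t)(-3,2) + C_2e^(4t)(2,-1).

x_1(t) = -3C_1e^(-4t) + 2C_2e^(4t), x_2(t) = 2C_1e^(-4t) - C_2e^(4t)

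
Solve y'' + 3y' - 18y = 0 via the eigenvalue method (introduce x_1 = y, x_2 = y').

Let x_1 = y, x_2 = y'. Then x_1' = x_2 and x_2' = 18x_1 - 3x_2.
A = [[0,1],[18,-3]]; det(A-λI) = λ^2 + 3λ - 18.
Eigenvalues λ = -6, 3 with eigenvectors (1,-6), (1,3).

y(t) = C_1e^(-6t) + C_2e^(3t)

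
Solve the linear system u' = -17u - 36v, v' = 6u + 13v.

Coefficient matrix A = [[-17, -36], [6, 13]].
Characteristic polynomial det(A - λI) = λ^2 + 4λ - 5 = 0.
Eigenvalues λ = 1, -5.
For λ=1: (A-λI) row 1 is [-18, -36], so an eigenvector is (2, -1).
For λ=-5: (A-λI) row 1 is [-12, -36], so an eigenvector is (-3, 1).
General solution: c_1e^(t)(2,-1) + c_2e^(-5t)(-3,1).

u(t) = 2c_1e^(t) - 3c_2e^(-5t), v(t) = -c_1e^(t) + c_2e^(-5t)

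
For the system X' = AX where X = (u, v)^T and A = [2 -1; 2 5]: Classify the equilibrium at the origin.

unstable node

A = [[2,-1],[2,5]]; det(A-λI) = λ^2 - 7λ + 12.
λ = 4, 3: both positive.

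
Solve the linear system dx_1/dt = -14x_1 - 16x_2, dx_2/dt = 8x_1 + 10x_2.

Coefficient matrix A = [[-14, -16], [8, 10]].
Characteristic polynomial det(A - λI) = λ^2 + 4λ - 12 = 0.
Eigenvalues λ = 2, -6.
For λ=2: (A-λI) row 1 is [-16, -16], so an eigenvector is (1, -1).
For λ=-6: (A-λI) row 1 is [-8, -16], so an eigenvector is (2, -1).
General solution: K_1e^(2t)(1,-1) + K_2e^(-6t)(2,-1).

x_1(t) = K_1e^(2t) + 2K_2e^(-6t), x_2(t) = -K_1e^(2t) - K_2e^(-6t)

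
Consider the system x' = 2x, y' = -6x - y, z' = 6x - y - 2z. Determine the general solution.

Coefficient matrix A = [[2, 0, 0], [-6, -1, 0], [6, -1, -2]].
det(A - λI) = 0 gives eigenvalues λ = -2, 2, -1.
For λ=-2: eigenvector (0,0,1).
For λ=2: eigenvector (1,-2,2).
For λ=-1: eigenvector (0,-1,1).
General solution: C_1e^(-2t)(0,0,1) + C_2e^(2t)(1,-2,2) + C_3e^(-t)(0,-1,1).

x(t) = C_2e^(2t), y(t) = -2C_2e^(2t) - C_3e^(-t), z(t) = C_1e^(-2t) + 2C_2e^(2t) + C_3e^(-t)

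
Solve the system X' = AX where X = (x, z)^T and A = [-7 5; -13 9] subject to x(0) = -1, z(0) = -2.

Coefficient matrix A = [[-7, 5], [-13, 9]].
Characteristic polynomial det(A - λI) = λ^2 - 2λ + 2 = 0.
Eigenvalues λ = 1 ± i (complex conjugate pair).
For λ=1+i: an eigenvector is (1,2) - i(2,3) = (1 - 2i, 2 - 3i).
A real fundamental pair from Re and Im of e^((1+i)t)v: X_1 = e^(t)(cos(t)·(1,2) + sin(t)·(2,3)), X_2 = e^(t)(sin(t)·(1,2) - cos(t)·(2,3)).
General solution: c_1X_1 + c_2X_2.
Applying x(0)=-1, z(0)=-2 gives c_1=-1, c_2=0.

x(t) = -2e^(t)sin(t) - e^(t)cos(t), z(t) = -3e^(t)sin(t) - 2e^(t)cos(t)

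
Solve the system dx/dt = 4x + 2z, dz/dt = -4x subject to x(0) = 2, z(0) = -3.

Coefficient matrix A = [[4, 2], [-4, 0]].
Characteristic polynomial det(A - λI) = λ^2 - 4λ + 8 = 0.
Eigenvalues λ = 2 ± 2i (complex conjugate pair).
For λ=2+2i: an eigenvector is (0,1) - i(1,-1) = (0 - i, 1 + i).
A real fundamental pair from Re and Im of e^((2+2i)t)v: X_1 = e^(2t)(cos(2t)·(0,1) + sin(2t)·(1,-1)), X_2 = e^(2t)(sin(2t)·(0,1) - cos(2t)·(1,-1)).
General solution: C_1X_1 + C_2X_2.
Applying x(0)=2, z(0)=-3 gives C_1=-1, C_2=-2.

x(t) = -e^(2t)sin(2t) + 2e^(2t)cos(2t), z(t) = -e^(2t)sin(2t) - 3e^(2t)cos(2t)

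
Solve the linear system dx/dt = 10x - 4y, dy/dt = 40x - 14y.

x(t) = c_1e^(-2t)sin(4t) - c_2e^(-2t)cos(4t), y(t) = 3c_1e^(-2t)sin(4t) - c_1e^(-2t)cos(4t) - c_2e^(-2t)sin(4t) - 3c_2e^(-2t)cos(4t)

Coefficient matrix A = [[10, -4], [40, -14]].
Characteristic polynomial det(A - λI) = λ^2 + 4λ + 20 = 0.
Eigenvalues λ = -2 ± 4i (complex conjugate pair).
For λ=-2+4i: an eigenvector is (0,-1) - i(1,3) = (0 - i, -1 - 3i).
A real fundamental pair from Re and Im of e^((-2+4i)t)v: X_1 = e^(-2t)(cos(4t)·(0,-1) + sin(4t)·(1,3)), X_2 = e^(-2t)(sin(4t)·(0,-1) - cos(4t)·(1,3)).
General solution: c_1X_1 + c_2X_2.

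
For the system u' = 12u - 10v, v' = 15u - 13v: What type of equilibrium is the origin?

A = [[12,-10],[15,-13]]; det(A-λI) = λ^2 + λ - 6.
λ = 2, -3: opposite signs.

saddle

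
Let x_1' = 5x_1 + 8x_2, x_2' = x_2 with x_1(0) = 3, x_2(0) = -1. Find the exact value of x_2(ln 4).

A = [[5,8],[0,1]]; eigenvalues λ = 1, 5.
Eigenvectors: (2,-1) for λ=1, (-1,0) for λ=5.
From the initial condition, c_1 = 1, c_2 = -1.
x_2(ln 4) = (1)(4^1)(-1) + (-1)(4^5)(0) = -4.

-4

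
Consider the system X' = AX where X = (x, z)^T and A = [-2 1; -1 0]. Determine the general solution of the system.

x(t) = c_1e^(-t) + c_2te^(-t) + c_2e^(-t), z(t) = c_1e^(-t) + c_2te^(-t) + 2c_2e^(-t)

Coefficient matrix A = [[-2, 1], [-1, 0]].
Characteristic polynomial det(A - λI) = λ^2 + 2λ + 1 = 0.
Single eigenvalue λ = -1 with algebraic multiplicity 2.
Eigenvector v = (1,1); generalized eigenvector w with (A-λI)w=v is (1,2).
General solution: e^(-t)[c_1·v + c_2·(t·v + w)].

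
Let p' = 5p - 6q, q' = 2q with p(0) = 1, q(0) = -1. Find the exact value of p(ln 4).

3040

A = [[5,-6],[0,2]]; eigenvalues λ = 5, 2.
Eigenvectors: (1,0) for λ=5, (2,1) for λ=2.
From the initial condition, c_1 = 3, c_2 = -1.
p(ln 4) = (3)(4^5)(1) + (-1)(4^2)(2) = 3040.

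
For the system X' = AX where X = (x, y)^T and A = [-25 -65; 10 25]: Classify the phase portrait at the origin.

center

A = [[-25,-65],[10,25]]; det(A-λI) = λ^2 + 25.
λ = 0 ± 5i: zero real part.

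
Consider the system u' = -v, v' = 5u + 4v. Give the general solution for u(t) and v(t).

u(t) = K_1e^(2t)sin(t) - K_2e^(2t)cos(t), v(t) = -2K_1e^(2t)sin(t) - K_1e^(2t)cos(t) - K_2e^(2t)sin(t) + 2K_2e^(2t)cos(t)

Coefficient matrix A = [[0, -1], [5, 4]].
Characteristic polynomial det(A - λI) = λ^2 - 4λ + 5 = 0.
Eigenvalues λ = 2 ± i (complex conjugate pair).
For λ=2+i: an eigenvector is (0,-1) - i(1,-2) = (0 - i, -1 + 2i).
A real fundamental pair from Re and Im of e^((2+i)t)v: X_1 = e^(2t)(cos(t)·(0,-1) + sin(t)·(1,-2)), X_2 = e^(2t)(sin(t)·(0,-1) - cos(t)·(1,-2)).
General solution: K_1X_1 + K_2X_2.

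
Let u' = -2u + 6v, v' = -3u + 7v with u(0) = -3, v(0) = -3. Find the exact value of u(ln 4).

-768

A = [[-2,6],[-3,7]]; eigenvalues λ = 4, 1.
Eigenvectors: (1,1) for λ=4, (-2,-1) for λ=1.
From the initial condition, c_1 = -3, c_2 = 0.
u(ln 4) = (-3)(4^4)(1) + (0)(4^1)(-2) = -768.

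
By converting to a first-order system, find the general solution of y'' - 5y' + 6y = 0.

y(t) = C_1e^(3t) + C_2e^(2t)

Let x_1 = y, x_2 = y'. Then x_1' = x_2 and x_2' = -6x_1 + 5x_2.
A = [[0,1],[-6,5]]; det(A-λI) = λ^2 - 5λ + 6.
Eigenvalues λ = 3, 2 with eigenvectors (1,3), (1,2).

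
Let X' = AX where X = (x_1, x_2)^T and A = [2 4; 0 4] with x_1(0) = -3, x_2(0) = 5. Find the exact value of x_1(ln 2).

A = [[2,4],[0,4]]; eigenvalues λ = 4, 2.
Eigenvectors: (-2,-1) for λ=4, (1,0) for λ=2.
From the initial condition, c_1 = -5, c_2 = -13.
x_1(ln 2) = (-5)(2^4)(-2) + (-13)(2^2)(1) = 108.

108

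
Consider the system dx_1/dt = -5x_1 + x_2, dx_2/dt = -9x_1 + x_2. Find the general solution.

x_1(t) = C_1e^(-2t) + C_2te^(-2t) - C_2e^(-2t), x_2(t) = 3C_1e^(-2t) + 3C_2te^(-2t) - 2C_2e^(-2t)

Coefficient matrix A = [[-5, 1], [-9, 1]].
Characteristic polynomial det(A - λI) = λ^2 + 4λ + 4 = 0.
Single eigenvalue λ = -2 with algebraic multiplicity 2.
Eigenvector v = (1,3); generalized eigenvector w with (A-λI)w=v is (-1,-2).
General solution: e^(-2t)[C_1·v + C_2·(t·v + w)].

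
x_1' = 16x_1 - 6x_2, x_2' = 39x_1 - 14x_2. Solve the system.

x_1(t) = -c_1e^(t)sin(3t) + c_1e^(t)cos(3t) + c_2e^(t)sin(3t) + c_2e^(t)cos(3t), x_2(t) = -2c_1e^(t)sin(3t) + 3c_1e^(t)cos(3t) + 3c_2e^(t)sin(3t) + 2c_2e^(t)cos(3t)

Coefficient matrix A = [[16, -6], [39, -14]].
Characteristic polynomial det(A - λI) = λ^2 - 2λ + 10 = 0.
Eigenvalues λ = 1 ± 3i (complex conjugate pair).
For λ=1+3i: an eigenvector is (1,3) - i(-1,-2) = (1 + i, 3 + 2i).
A real fundamental pair from Re and Im of e^((1+3i)t)v: X_1 = e^(t)(cos(3t)·(1,3) + sin(3t)·(-1,-2)), X_2 = e^(t)(sin(3t)·(1,3) - cos(3t)·(-1,-2)).
General solution: c_1X_1 + c_2X_2.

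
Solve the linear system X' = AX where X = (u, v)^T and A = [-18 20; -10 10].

u(t) = -C_1e^(-4t)sin(2t) + 3C_1e^(-4t)cos(2t) + 3C_2e^(-4t)sin(2t) + C_2e^(-4t)cos(2t), v(t) = -C_1e^(-4t)sin(2t) + 2C_1e^(-4t)cos(2t) + 2C_2e^(-4t)sin(2t) + C_2e^(-4t)cos(2t)

Coefficient matrix A = [[-18, 20], [-10, 10]].
Characteristic polynomial det(A - λI) = λ^2 + 8λ + 20 = 0.
Eigenvalues λ = -4 ± 2i (complex conjugate pair).
For λ=-4+2i: an eigenvector is (3,2) - i(-1,-1) = (3 + i, 2 + i).
A real fundamental pair from Re and Im of e^((-4+2i)t)v: X_1 = e^(-4t)(cos(2t)·(3,2) + sin(2t)·(-1,-1)), X_2 = e^(-4t)(sin(2t)·(3,2) - cos(2t)·(-1,-1)).
General solution: C_1X_1 + C_2X_2.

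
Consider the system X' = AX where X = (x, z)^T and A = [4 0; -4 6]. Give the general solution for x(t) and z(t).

Coefficient matrix A = [[4, 0], [-4, 6]].
Characteristic polynomial det(A - λI) = λ^2 - 10λ + 24 = 0.
Eigenvalues λ = 4, 6.
For λ=4: (A-λI) row 2 is [-4, 2], so an eigenvector is (-1, -2).
For λ=6: (A-λI) row 1 is [-2, 0], so an eigenvector is (0, -1).
General solution: C_1e^(4t)(-1,-2) + C_2e^(6t)(0,-1).

x(t) = -C_1e^(4t), z(t) = -2C_1e^(4t) - C_2e^(6t)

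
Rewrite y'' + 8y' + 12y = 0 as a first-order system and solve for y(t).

Let x_1 = y, x_2 = y'. Then x_1' = x_2 and x_2' = -12x_1 - 8x_2.
A = [[0,1],[-12,-8]]; det(A-λI) = λ^2 + 8λ + 12.
Eigenvalues λ = -6, -2 with eigenvectors (1,-6), (1,-2).

y(t) = K_1e^(-6t) + K_2e^(-2t)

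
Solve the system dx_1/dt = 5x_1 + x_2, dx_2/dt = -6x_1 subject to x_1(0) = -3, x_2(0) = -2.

x_1(t) = -11e^(3t) + 8e^(2t), x_2(t) = 22e^(3t) - 24e^(2t)

Coefficient matrix A = [[5, 1], [-6, 0]].
Characteristic polynomial det(A - λI) = λ^2 - 5λ + 6 = 0.
Eigenvalues λ = 2, 3.
For λ=2: (A-λI) row 1 is [3, 1], so an eigenvector is (-1, 3).
For λ=3: (A-λI) row 1 is [2, 1], so an eigenvector is (-1, 2).
General solution: c_1e^(2t)(-1,3) + c_2e^(3t)(-1,2).
Applying x_1(0)=-3, x_2(0)=-2 gives c_1=-8, c_2=11.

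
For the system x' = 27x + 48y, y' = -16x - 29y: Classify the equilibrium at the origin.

saddle

A = [[27,48],[-16,-29]]; det(A-λI) = λ^2 + 2λ - 15.
λ = -5, 3: opposite signs.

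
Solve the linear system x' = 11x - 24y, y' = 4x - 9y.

Coefficient matrix A = [[11, -24], [4, -9]].
Characteristic polynomial det(A - λI) = λ^2 - 2λ - 3 = 0.
Eigenvalues λ = -1, 3.
For λ=-1: (A-λI) row 1 is [12, -24], so an eigenvector is (2, 1).
For λ=3: (A-λI) row 1 is [8, -24], so an eigenvector is (-3, -1).
General solution: c_1e^(-t)(2,1) + c_2e^(3t)(-3,-1).

x(t) = 2c_1e^(-t) - 3c_2e^(3t), y(t) = c_1e^(-t) - c_2e^(3t)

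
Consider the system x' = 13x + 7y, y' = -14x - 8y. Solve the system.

x(t) = C_1e^(6t) + C_2e^(-t), y(t) = -C_1e^(6t) - 2C_2e^(-t)

Coefficient matrix A = [[13, 7], [-14, -8]].
Characteristic polynomial det(A - λI) = λ^2 - 5λ - 6 = 0.
Eigenvalues λ = 6, -1.
For λ=6: (A-λI) row 1 is [7, 7], so an eigenvector is (1, -1).
For λ=-1: (A-λI) row 1 is [14, 7], so an eigenvector is (1, -2).
General solution: C_1e^(6t)(1,-1) + C_2e^(-t)(1,-2).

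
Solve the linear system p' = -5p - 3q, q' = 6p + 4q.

Coefficient matrix A = [[-5, -3], [6, 4]].
Characteristic polynomial det(A - λI) = λ^2 + λ - 2 = 0.
Eigenvalues λ = -2, 1.
For λ=-2: (A-λI) row 1 is [-3, -3], so an eigenvector is (1, -1).
For λ=1: (A-λI) row 1 is [-6, -3], so an eigenvector is (-1, 2).
General solution: c_1e^(-2t)(1,-1) + c_2e^(t)(-1,2).

p(t) = c_1e^(-2t) - c_2e^(t), q(t) = -c_1e^(-2t) + 2c_2e^(t)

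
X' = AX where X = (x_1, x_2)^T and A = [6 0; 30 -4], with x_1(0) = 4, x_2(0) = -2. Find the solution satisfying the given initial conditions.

x_1(t) = 4e^(6t), x_2(t) = 12e^(6t) - 14e^(-4t)

Coefficient matrix A = [[6, 0], [30, -4]].
Characteristic polynomial det(A - λI) = λ^2 - 2λ - 24 = 0.
Eigenvalues λ = 6, -4.
For λ=6: (A-λI) row 2 is [30, -10], so an eigenvector is (1, 3).
For λ=-4: (A-λI) row 1 is [10, 0], so an eigenvector is (0, -1).
General solution: C_1e^(6t)(1,3) + C_2e^(-4t)(0,-1).
Applying x_1(0)=4, x_2(0)=-2 gives C_1=4, C_2=14.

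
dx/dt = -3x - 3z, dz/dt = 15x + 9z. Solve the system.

Coefficient matrix A = [[-3, -3], [15, 9]].
Characteristic polynomial det(A - λI) = λ^2 - 6λ + 18 = 0.
Eigenvalues λ = 3 ± 3i (complex conjugate pair).
For λ=3+3i: an eigenvector is (1,-2) - i(0,1) = (1, -2 - i).
A real fundamental pair from Re and Im of e^((3+3i)t)v: X_1 = e^(3t)(cos(3t)·(1,-2) + sin(3t)·(0,1)), X_2 = e^(3t)(sin(3t)·(1,-2) - cos(3t)·(0,1)).
General solution: K_1X_1 + K_2X_2.

x(t) = K_1e^(3t)cos(3t) + K_2e^(3t)sin(3t), z(t) = K_1e^(3t)sin(3t) - 2K_1e^(3t)cos(3t) - 2K_2e^(3t)sin(3t) - K_2e^(3t)cos(3t)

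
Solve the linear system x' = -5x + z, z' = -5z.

x(t) = C_1e^(-5t) + C_2te^(-5t) - 3C_2e^(-5t), z(t) = C_2e^(-5t)

Coefficient matrix A = [[-5, 1], [0, -5]].
Characteristic polynomial det(A - λI) = λ^2 + 10λ + 25 = 0.
Single eigenvalue λ = -5 with algebraic multiplicity 2.
Eigenvector v = (1,0); generalized eigenvector w with (A-λI)w=v is (-3,1).
General solution: e^(-5t)[C_1·v + C_2·(t·v + w)].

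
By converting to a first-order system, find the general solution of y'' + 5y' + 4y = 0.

Let x_1 = y, x_2 = y'. Then x_1' = x_2 and x_2' = -4x_1 - 5x_2.
A = [[0,1],[-4,-5]]; det(A-λI) = λ^2 + 5λ + 4.
Eigenvalues λ = -1, -4 with eigenvectors (1,-1), (1,-4).

y(t) = C_1e^(-t) + C_2e^(-4t)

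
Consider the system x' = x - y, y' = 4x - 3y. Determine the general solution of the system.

Coefficient matrix A = [[1, -1], [4, -3]].
Characteristic polynomial det(A - λI) = λ^2 + 2λ + 1 = 0.
Single eigenvalue λ = -1 with algebraic multiplicity 2.
Eigenvector v = (1,2); generalized eigenvector w with (A-λI)w=v is (2,3).
General solution: e^(-t)[K_1·v + K_2·(t·v + w)].

x(t) = K_1e^(-t) + K_2te^(-t) + 2K_2e^(-t), y(t) = 2K_1e^(-t) + 2K_2te^(-t) + 3K_2e^(-t)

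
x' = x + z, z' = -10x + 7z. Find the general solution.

x(t) = c_1e^(4t)sin(t) - c_2e^(4t)cos(t), z(t) = 3c_1e^(4t)sin(t) + c_1e^(4t)cos(t) + c_2e^(4t)sin(t) - 3c_2e^(4t)cos(t)

Coefficient matrix A = [[1, 1], [-10, 7]].
Characteristic polynomial det(A - λI) = λ^2 - 8λ + 17 = 0.
Eigenvalues λ = 4 ± i (complex conjugate pair).
For λ=4+i: an eigenvector is (0,1) - i(1,3) = (0 - i, 1 - 3i).
A real fundamental pair from Re and Im of e^((4+i)t)v: X_1 = e^(4t)(cos(t)·(0,1) + sin(t)·(1,3)), X_2 = e^(4t)(sin(t)·(0,1) - cos(t)·(1,3)).
General solution: c_1X_1 + c_2X_2.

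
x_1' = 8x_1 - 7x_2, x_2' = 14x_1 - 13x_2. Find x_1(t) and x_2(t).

x_1(t) = C_1e^(-6t) - C_2e^(t), x_2(t) = 2C_1e^(-6t) - C_2e^(t)

Coefficient matrix A = [[8, -7], [14, -13]].
Characteristic polynomial det(A - λI) = λ^2 + 5λ - 6 = 0.
Eigenvalues λ = -6, 1.
For λ=-6: (A-λI) row 1 is [14, -7], so an eigenvector is (1, 2).
For λ=1: (A-λI) row 1 is [7, -7], so an eigenvector is (-1, -1).
General solution: C_1e^(-6t)(1,2) + C_2e^(t)(-1,-1).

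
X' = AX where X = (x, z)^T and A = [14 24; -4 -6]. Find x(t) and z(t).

Coefficient matrix A = [[14, 24], [-4, -6]].
Characteristic polynomial det(A - λI) = λ^2 - 8λ + 12 = 0.
Eigenvalues λ = 6, 2.
For λ=6: (A-λI) row 1 is [8, 24], so an eigenvector is (-3, 1).
For λ=2: (A-λI) row 1 is [12, 24], so an eigenvector is (2, -1).
General solution: C_1e^(6t)(-3,1) + C_2e^(2t)(2,-1).

x(t) = -3C_1e^(6t) + 2C_2e^(2t), z(t) = C_1e^(6t) - C_2e^(2t)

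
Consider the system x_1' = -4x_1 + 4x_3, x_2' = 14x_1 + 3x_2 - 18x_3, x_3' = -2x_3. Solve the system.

Coefficient matrix A = [[-4, 0, 4], [14, 3, -18], [0, 0, -2]].
det(A - λI) = 0 gives eigenvalues λ = -4, 3, -2.
For λ=-4: eigenvector (1,-2,0).
For λ=3: eigenvector (0,1,0).
For λ=-2: eigenvector (2,-2,1).
General solution: c_1e^(-4t)(1,-2,0) + c_2e^(3t)(0,1,0) + c_3e^(-2t)(2,-2,1).

x_1(t) = c_1e^(-4t) + 2c_3e^(-2t), x_2(t) = -2c_1e^(-4t) + c_2e^(3t) - 2c_3e^(-2t), x_3(t) = c_3e^(-2t)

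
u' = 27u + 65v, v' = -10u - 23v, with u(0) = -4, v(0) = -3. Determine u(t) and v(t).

u(t) = -59e^(2t)sin(5t) - 4e^(2t)cos(5t), v(t) = 23e^(2t)sin(5t) - 3e^(2t)cos(5t)

Coefficient matrix A = [[27, 65], [-10, -23]].
Characteristic polynomial det(A - λI) = λ^2 - 4λ + 29 = 0.
Eigenvalues λ = 2 ± 5i (complex conjugate pair).
For λ=2+5i: an eigenvector is (-2,1) - i(3,-1) = (-2 - 3i, 1 + i).
A real fundamental pair from Re and Im of e^((2+5i)t)v: X_1 = e^(2t)(cos(5t)·(-2,1) + sin(5t)·(3,-1)), X_2 = e^(2t)(sin(5t)·(-2,1) - cos(5t)·(3,-1)).
General solution: c_1X_1 + c_2X_2.
Applying u(0)=-4, v(0)=-3 gives c_1=-13, c_2=10.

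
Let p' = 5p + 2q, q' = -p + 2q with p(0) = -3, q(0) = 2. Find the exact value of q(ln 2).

24

A = [[5,2],[-1,2]]; eigenvalues λ = 4, 3.
Eigenvectors: (-2,1) for λ=4, (1,-1) for λ=3.
From the initial condition, c_1 = 1, c_2 = -1.
q(ln 2) = (1)(2^4)(1) + (-1)(2^3)(-1) = 24.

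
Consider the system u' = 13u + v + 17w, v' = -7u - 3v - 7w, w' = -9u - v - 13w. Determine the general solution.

Coefficient matrix A = [[13, 1, 17], [-7, -3, -7], [-9, -1, -13]].
det(A - λI) = 0 gives eigenvalues λ = -4, -3, 4.
For λ=-4: eigenvector (-1,0,1).
For λ=-3: eigenvector (1,1,-1).
For λ=4: eigenvector (-2,1,1).
General solution: C_1e^(-4t)(-1,0,1) + C_2e^(-3t)(1,1,-1) + C_3e^(4t)(-2,1,1).

u(t) = -C_1e^(-4t) + C_2e^(-3t) - 2C_3e^(4t), v(t) = C_2e^(-3t) + C_3e^(4t), w(t) = C_1e^(-4t) - C_2e^(-3t) + C_3e^(4t)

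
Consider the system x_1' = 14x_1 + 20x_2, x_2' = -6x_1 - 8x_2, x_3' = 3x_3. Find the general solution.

x_1(t) = -5c_1e^(2t) - 2c_3e^(4t), x_2(t) = 3c_1e^(2t) + c_3e^(4t), x_3(t) = c_2e^(3t)

Coefficient matrix A = [[14, 20, 0], [-6, -8, 0], [0, 0, 3]].
det(A - λI) = 0 gives eigenvalues λ = 2, 3, 4.
For λ=2: eigenvector (-5,3,0).
For λ=3: eigenvector (0,0,1).
For λ=4: eigenvector (-2,1,0).
General solution: c_1e^(2t)(-5,3,0) + c_2e^(3t)(0,0,1) + c_3e^(4t)(-2,1,0).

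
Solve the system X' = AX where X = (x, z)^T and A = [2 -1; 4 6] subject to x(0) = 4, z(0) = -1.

Coefficient matrix A = [[2, -1], [4, 6]].
Characteristic polynomial det(A - λI) = λ^2 - 8λ + 16 = 0.
Single eigenvalue λ = 4 with algebraic multiplicity 2.
Eigenvector v = (-1,2); generalized eigenvector w with (A-λI)w=v is (2,-3).
General solution: e^(4t)[c_1·v + c_2·(t·v + w)].
Applying x(0)=4, z(0)=-1 gives c_1=10, c_2=7.

x(t) = -7te^(4t) + 4e^(4t), z(t) = 14te^(4t) - e^(4t)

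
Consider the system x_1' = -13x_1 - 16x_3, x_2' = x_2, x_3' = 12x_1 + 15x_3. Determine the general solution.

x_1(t) = 4c_2e^(-t) - c_3e^(3t), x_2(t) = c_1e^(t), x_3(t) = -3c_2e^(-t) + c_3e^(3t)

Coefficient matrix A = [[-13, 0, -16], [0, 1, 0], [12, 0, 15]].
det(A - λI) = 0 gives eigenvalues λ = 1, -1, 3.
For λ=1: eigenvector (0,1,0).
For λ=-1: eigenvector (4,0,-3).
For λ=3: eigenvector (-1,0,1).
General solution: c_1e^(t)(0,1,0) + c_2e^(-t)(4,0,-3) + c_3e^(3t)(-1,0,1).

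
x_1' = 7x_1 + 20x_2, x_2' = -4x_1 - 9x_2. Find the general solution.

Coefficient matrix A = [[7, 20], [-4, -9]].
Characteristic polynomial det(A - λI) = λ^2 + 2λ + 17 = 0.
Eigenvalues λ = -1 ± 4i (complex conjugate pair).
For λ=-1+4i: an eigenvector is (-1,0) - i(-2,1) = (-1 + 2i, 0 - i).
A real fundamental pair from Re and Im of e^((-1+4i)t)v: X_1 = e^(-t)(cos(4t)·(-1,0) + sin(4t)·(-2,1)), X_2 = e^(-t)(sin(4t)·(-1,0) - cos(4t)·(-2,1)).
General solution: c_1X_1 + c_2X_2.

x_1(t) = -2c_1e^(-t)sin(4t) - c_1e^(-t)cos(4t) - c_2e^(-t)sin(4t) + 2c_2e^(-t)cos(4t), x_2(t) = c_1e^(-t)sin(4t) - c_2e^(-t)cos(4t)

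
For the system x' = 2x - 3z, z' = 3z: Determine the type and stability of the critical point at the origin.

A = [[2,-3],[0,3]]; det(A-λI) = λ^2 - 5λ + 6.
λ = 3, 2: both positive.

unstable node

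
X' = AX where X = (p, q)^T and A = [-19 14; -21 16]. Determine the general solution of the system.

p(t) = -C_1e^(-5t) - 2C_2e^(2t), q(t) = -C_1e^(-5t) - 3C_2e^(2t)

Coefficient matrix A = [[-19, 14], [-21, 16]].
Characteristic polynomial det(A - λI) = λ^2 + 3λ - 10 = 0.
Eigenvalues λ = -5, 2.
For λ=-5: (A-λI) row 1 is [-14, 14], so an eigenvector is (-1, -1).
For λ=2: (A-λI) row 1 is [-21, 14], so an eigenvector is (-2, -3).
General solution: C_1e^(-5t)(-1,-1) + C_2e^(2t)(-2,-3).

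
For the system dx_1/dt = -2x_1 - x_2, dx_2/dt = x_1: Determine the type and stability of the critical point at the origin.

stable improper node

A = [[-2,-1],[1,0]]; det(A-λI) = λ^2 + 2λ + 1.
repeated λ = -1 with a single eigenvector.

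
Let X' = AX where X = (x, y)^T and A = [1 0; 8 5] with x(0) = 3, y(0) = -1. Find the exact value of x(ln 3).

A = [[1,0],[8,5]]; eigenvalues λ = 5, 1.
Eigenvectors: (0,-1) for λ=5, (1,-2) for λ=1.
From the initial condition, c_1 = -5, c_2 = 3.
x(ln 3) = (-5)(3^5)(0) + (3)(3^1)(1) = 9.

9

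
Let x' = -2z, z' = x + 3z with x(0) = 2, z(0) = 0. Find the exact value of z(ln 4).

A = [[0,-2],[1,3]]; eigenvalues λ = 1, 2.
Eigenvectors: (2,-1) for λ=1, (1,-1) for λ=2.
From the initial condition, c_1 = 2, c_2 = -2.
z(ln 4) = (2)(4^1)(-1) + (-2)(4^2)(-1) = 24.

24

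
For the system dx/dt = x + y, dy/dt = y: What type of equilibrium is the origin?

unstable improper node

A = [[1,1],[0,1]]; det(A-λI) = λ^2 - 2λ + 1.
repeated λ = 1 with a single eigenvector.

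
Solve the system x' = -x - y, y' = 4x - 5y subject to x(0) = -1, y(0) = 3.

x(t) = -5te^(-3t) - e^(-3t), y(t) = -10te^(-3t) + 3e^(-3t)

Coefficient matrix A = [[-1, -1], [4, -5]].
Characteristic polynomial det(A - λI) = λ^2 + 6λ + 9 = 0.
Single eigenvalue λ = -3 with algebraic multiplicity 2.
Eigenvector v = (1,2); generalized eigenvector w with (A-λI)w=v is (0,-1).
General solution: e^(-3t)[K_1·v + K_2·(t·v + w)].
Applying x(0)=-1, y(0)=3 gives K_1=-1, K_2=-5.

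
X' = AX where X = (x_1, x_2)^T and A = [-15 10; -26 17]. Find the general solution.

Coefficient matrix A = [[-15, 10], [-26, 17]].
Characteristic polynomial det(A - λI) = λ^2 - 2λ + 5 = 0.
Eigenvalues λ = 1 ± 2i (complex conjugate pair).
For λ=1+2i: an eigenvector is (1,2) - i(2,3) = (1 - 2i, 2 - 3i).
A real fundamental pair from Re and Im of e^((1+2i)t)v: X_1 = e^(t)(cos(2t)·(1,2) + sin(2t)·(2,3)), X_2 = e^(t)(sin(2t)·(1,2) - cos(2t)·(2,3)).
General solution: c_1X_1 + c_2X_2.

x_1(t) = 2c_1e^(t)sin(2t) + c_1e^(t)cos(2t) + c_2e^(t)sin(2t) - 2c_2e^(t)cos(2t), x_2(t) = 3c_1e^(t)sin(2t) + 2c_1e^(t)cos(2t) + 2c_2e^(t)sin(2t) - 3c_2e^(t)cos(2t)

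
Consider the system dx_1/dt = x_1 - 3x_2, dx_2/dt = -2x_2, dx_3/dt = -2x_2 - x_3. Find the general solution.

Coefficient matrix A = [[1, -3, 0], [0, -2, 0], [0, -2, -1]].
det(A - λI) = 0 gives eigenvalues λ = -2, 1, -1.
For λ=-2: eigenvector (1,1,2).
For λ=1: eigenvector (1,0,0).
For λ=-1: eigenvector (0,0,1).
General solution: C_1e^(-2t)(1,1,2) + C_2e^(t)(1,0,0) + C_3e^(-t)(0,0,1).

x_1(t) = C_1e^(-2t) + C_2e^(t), x_2(t) = C_1e^(-2t), x_3(t) = 2C_1e^(-2t) + C_3e^(-t)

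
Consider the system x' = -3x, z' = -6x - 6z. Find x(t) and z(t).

x(t) = K_1e^(-3t), z(t) = -2K_1e^(-3t) - K_2e^(-6t)

Coefficient matrix A = [[-3, 0], [-6, -6]].
Characteristic polynomial det(A - λI) = λ^2 + 9λ + 18 = 0.
Eigenvalues λ = -3, -6.
For λ=-3: (A-λI) row 2 is [-6, -3], so an eigenvector is (1, -2).
For λ=-6: (A-λI) row 1 is [3, 0], so an eigenvector is (0, -1).
General solution: K_1e^(-3t)(1,-2) + K_2e^(-6t)(0,-1).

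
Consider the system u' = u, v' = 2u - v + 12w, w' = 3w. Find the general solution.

Coefficient matrix A = [[1, 0, 0], [2, -1, 12], [0, 0, 3]].
det(A - λI) = 0 gives eigenvalues λ = 1, -1, 3.
For λ=1: eigenvector (1,1,0).
For λ=-1: eigenvector (0,1,0).
For λ=3: eigenvector (0,3,1).
General solution: c_1e^(t)(1,1,0) + c_2e^(-t)(0,1,0) + c_3e^(3t)(0,3,1).

u(t) = c_1e^(t), v(t) = c_1e^(t) + c_2e^(-t) + 3c_3e^(3t), w(t) = c_3e^(3t)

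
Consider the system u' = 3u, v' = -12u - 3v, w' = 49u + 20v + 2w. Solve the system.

u(t) = C_1e^(3t), v(t) = -2C_1e^(3t) + C_2e^(-3t), w(t) = 9C_1e^(3t) - 4C_2e^(-3t) + C_3e^(2t)

Coefficient matrix A = [[3, 0, 0], [-12, -3, 0], [49, 20, 2]].
det(A - λI) = 0 gives eigenvalues λ = 3, -3, 2.
For λ=3: eigenvector (1,-2,9).
For λ=-3: eigenvector (0,1,-4).
For λ=2: eigenvector (0,0,1).
General solution: C_1e^(3t)(1,-2,9) + C_2e^(-3t)(0,1,-4) + C_3e^(2t)(0,0,1).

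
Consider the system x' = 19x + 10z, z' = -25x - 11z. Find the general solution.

x(t) = -c_1e^(4t)sin(5t) - c_1e^(4t)cos(5t) - c_2e^(4t)sin(5t) + c_2e^(4t)cos(5t), z(t) = 2c_1e^(4t)sin(5t) + c_1e^(4t)cos(5t) + c_2e^(4t)sin(5t) - 2c_2e^(4t)cos(5t)

Coefficient matrix A = [[19, 10], [-25, -11]].
Characteristic polynomial det(A - λI) = λ^2 - 8λ + 41 = 0.
Eigenvalues λ = 4 ± 5i (complex conjugate pair).
For λ=4+5i: an eigenvector is (-1,1) - i(-1,2) = (-1 + i, 1 - 2i).
A real fundamental pair from Re and Im of e^((4+5i)t)v: X_1 = e^(4t)(cos(5t)·(-1,1) + sin(5t)·(-1,2)), X_2 = e^(4t)(sin(5t)·(-1,1) - cos(5t)·(-1,2)).
General solution: c_1X_1 + c_2X_2.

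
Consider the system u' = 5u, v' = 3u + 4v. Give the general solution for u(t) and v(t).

Coefficient matrix A = [[5, 0], [3, 4]].
Characteristic polynomial det(A - λI) = λ^2 - 9λ + 20 = 0.
Eigenvalues λ = 4, 5.
For λ=4: (A-λI) row 1 is [1, 0], so an eigenvector is (0, 1).
For λ=5: (A-λI) row 2 is [3, -1], so an eigenvector is (1, 3).
General solution: K_1e^(4t)(0,1) + K_2e^(5t)(1,3).

u(t) = K_2e^(5t), v(t) = K_1e^(4t) + 3K_2e^(5t)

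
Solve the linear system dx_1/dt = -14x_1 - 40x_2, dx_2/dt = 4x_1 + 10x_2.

x_1(t) = 3C_1e^(-2t)sin(4t) - C_1e^(-2t)cos(4t) - C_2e^(-2t)sin(4t) - 3C_2e^(-2t)cos(4t), x_2(t) = -C_1e^(-2t)sin(4t) + C_2e^(-2t)cos(4t)

Coefficient matrix A = [[-14, -40], [4, 10]].
Characteristic polynomial det(A - λI) = λ^2 + 4λ + 20 = 0.
Eigenvalues λ = -2 ± 4i (complex conjugate pair).
For λ=-2+4i: an eigenvector is (-1,0) - i(3,-1) = (-1 - 3i, 0 + i).
A real fundamental pair from Re and Im of e^((-2+4i)t)v: X_1 = e^(-2t)(cos(4t)·(-1,0) + sin(4t)·(3,-1)), X_2 = e^(-2t)(sin(4t)·(-1,0) - cos(4t)·(3,-1)).
General solution: C_1X_1 + C_2X_2.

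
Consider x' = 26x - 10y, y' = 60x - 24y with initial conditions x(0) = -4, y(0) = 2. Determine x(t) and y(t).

x(t) = -14e^(6t) + 10e^(-4t), y(t) = -28e^(6t) + 30e^(-4t)

Coefficient matrix A = [[26, -10], [60, -24]].
Characteristic polynomial det(A - λI) = λ^2 - 2λ - 24 = 0.
Eigenvalues λ = 6, -4.
For λ=6: (A-λI) row 1 is [20, -10], so an eigenvector is (1, 2).
For λ=-4: (A-λI) row 1 is [30, -10], so an eigenvector is (-1, -3).
General solution: C_1e^(6t)(1,2) + C_2e^(-4t)(-1,-3).
Applying x(0)=-4, y(0)=2 gives C_1=-14, C_2=-10.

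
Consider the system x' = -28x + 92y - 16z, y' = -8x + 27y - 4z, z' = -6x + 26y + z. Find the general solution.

Coefficient matrix A = [[-28, 92, -16], [-8, 27, -4], [-6, 26, 1]].
det(A - λI) = 0 gives eigenvalues λ = 4, -1, -3.
For λ=4: eigenvector (1,0,-2).
For λ=-1: eigenvector (-4,-1,1).
For λ=-3: eigenvector (8,2,-1).
General solution: c_1e^(4t)(1,0,-2) + c_2e^(-t)(-4,-1,1) + c_3e^(-3t)(8,2,-1).

x(t) = c_1e^(4t) - 4c_2e^(-t) + 8c_3e^(-3t), y(t) = -c_2e^(-t) + 2c_3e^(-3t), z(t) = -2c_1e^(4t) + c_2e^(-t) - c_3e^(-3t)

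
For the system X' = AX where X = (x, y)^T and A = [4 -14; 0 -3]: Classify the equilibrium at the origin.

saddle

A = [[4,-14],[0,-3]]; det(A-λI) = λ^2 - λ - 12.
λ = -3, 4: opposite signs.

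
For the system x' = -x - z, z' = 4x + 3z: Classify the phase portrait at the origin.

A = [[-1,-1],[4,3]]; det(A-λI) = λ^2 - 2λ + 1.
repeated λ = 1 with a single eigenvector.

unstable improper node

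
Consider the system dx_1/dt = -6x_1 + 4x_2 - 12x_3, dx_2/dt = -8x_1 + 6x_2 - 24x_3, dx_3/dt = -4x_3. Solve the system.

Coefficient matrix A = [[-6, 4, -12], [-8, 6, -24], [0, 0, -4]].
det(A - λI) = 0 gives eigenvalues λ = 2, -2, -4.
For λ=2: eigenvector (-1,-2,0).
For λ=-2: eigenvector (1,1,0).
For λ=-4: eigenvector (2,4,1).
General solution: K_1e^(2t)(-1,-2,0) + K_2e^(-2t)(1,1,0) + K_3e^(-4t)(2,4,1).

x_1(t) = -K_1e^(2t) + K_2e^(-2t) + 2K_3e^(-4t), x_2(t) = -2K_1e^(2t) + K_2e^(-2t) + 4K_3e^(-4t), x_3(t) = K_3e^(-4t)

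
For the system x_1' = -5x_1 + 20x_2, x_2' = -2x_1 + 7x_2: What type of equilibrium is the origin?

unstable spiral

A = [[-5,20],[-2,7]]; det(A-λI) = λ^2 - 2λ + 5.
λ = 1 ± 2i: positive real part.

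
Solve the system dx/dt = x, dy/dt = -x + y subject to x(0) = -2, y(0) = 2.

Coefficient matrix A = [[1, 0], [-1, 1]].
Characteristic polynomial det(A - λI) = λ^2 - 2λ + 1 = 0.
Single eigenvalue λ = 1 with algebraic multiplicity 2.
Eigenvector v = (0,1); generalized eigenvector w with (A-λI)w=v is (-1,1).
General solution: e^(t)[c_1·v + c_2·(t·v + w)].
Applying x(0)=-2, y(0)=2 gives c_1=0, c_2=2.

x(t) = -2e^(t), y(t) = 2te^(t) + 2e^(t)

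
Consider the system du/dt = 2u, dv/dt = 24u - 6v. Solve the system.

u(t) = -C_2e^(2t), v(t) = -C_1e^(-6t) - 3C_2e^(2t)

Coefficient matrix A = [[2, 0], [24, -6]].
Characteristic polynomial det(A - λI) = λ^2 + 4λ - 12 = 0.
Eigenvalues λ = -6, 2.
For λ=-6: (A-λI) row 1 is [8, 0], so an eigenvector is (0, -1).
For λ=2: (A-λI) row 2 is [24, -8], so an eigenvector is (-1, -3).
General solution: C_1e^(-6t)(0,-1) + C_2e^(2t)(-1,-3).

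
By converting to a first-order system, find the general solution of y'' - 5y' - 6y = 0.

Let x_1 = y, x_2 = y'. Then x_1' = x_2 and x_2' = 6x_1 + 5x_2.
A = [[0,1],[6,5]]; det(A-λI) = λ^2 - 5λ - 6.
Eigenvalues λ = 6, -1 with eigenvectors (1,6), (1,-1).

y(t) = K_1e^(6t) + K_2e^(-t)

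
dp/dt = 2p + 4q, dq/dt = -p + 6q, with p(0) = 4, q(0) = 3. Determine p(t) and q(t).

p(t) = 4te^(4t) + 4e^(4t), q(t) = 2te^(4t) + 3e^(4t)

Coefficient matrix A = [[2, 4], [-1, 6]].
Characteristic polynomial det(A - λI) = λ^2 - 8λ + 16 = 0.
Single eigenvalue λ = 4 with algebraic multiplicity 2.
Eigenvector v = (-2,-1); generalized eigenvector w with (A-λI)w=v is (3,1).
General solution: e^(4t)[C_1·v + C_2·(t·v + w)].
Applying p(0)=4, q(0)=3 gives C_1=-5, C_2=-2.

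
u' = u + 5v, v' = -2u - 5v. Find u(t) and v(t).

Coefficient matrix A = [[1, 5], [-2, -5]].
Characteristic polynomial det(A - λI) = λ^2 + 4λ + 5 = 0.
Eigenvalues λ = -2 ± i (complex conjugate pair).
For λ=-2+i: an eigenvector is (2,-1) - i(1,-1) = (2 - i, -1 + i).
A real fundamental pair from Re and Im of e^((-2+i)t)v: X_1 = e^(-2t)(cos(t)·(2,-1) + sin(t)·(1,-1)), X_2 = e^(-2t)(sin(t)·(2,-1) - cos(t)·(1,-1)).
General solution: K_1X_1 + K_2X_2.

u(t) = K_1e^(-2t)sin(t) + 2K_1e^(-2t)cos(t) + 2K_2e^(-2t)sin(t) - K_2e^(-2t)cos(t), v(t) = -K_1e^(-2t)sin(t) - K_1e^(-2t)cos(t) - K_2e^(-2t)sin(t) + K_2e^(-2t)cos(t)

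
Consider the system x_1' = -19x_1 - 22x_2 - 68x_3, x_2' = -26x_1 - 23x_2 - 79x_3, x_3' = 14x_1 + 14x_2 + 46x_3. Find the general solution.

x_1(t) = 3K_1e^(-3t) - K_2e^(3t) - 2K_3e^(4t), x_2(t) = 4K_1e^(-3t) + K_2e^(3t) - K_3e^(4t), x_3(t) = -2K_1e^(-3t) + K_3e^(4t)

Coefficient matrix A = [[-19, -22, -68], [-26, -23, -79], [14, 14, 46]].
det(A - λI) = 0 gives eigenvalues λ = -3, 3, 4.
For λ=-3: eigenvector (3,4,-2).
For λ=3: eigenvector (-1,1,0).
For λ=4: eigenvector (-2,-1,1).
General solution: K_1e^(-3t)(3,4,-2) + K_2e^(3t)(-1,1,0) + K_3e^(4t)(-2,-1,1).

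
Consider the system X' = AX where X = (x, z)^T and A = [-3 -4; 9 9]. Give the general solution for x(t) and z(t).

Coefficient matrix A = [[-3, -4], [9, 9]].
Characteristic polynomial det(A - λI) = λ^2 - 6λ + 9 = 0.
Single eigenvalue λ = 3 with algebraic multiplicity 2.
Eigenvector v = (-2,3); generalized eigenvector w with (A-λI)w=v is (1,-1).
General solution: e^(3t)[C_1·v + C_2·(t·v + w)].

x(t) = -2C_1e^(3t) - 2C_2te^(3t) + C_2e^(3t), z(t) = 3C_1e^(3t) + 3C_2te^(3t) - C_2e^(3t)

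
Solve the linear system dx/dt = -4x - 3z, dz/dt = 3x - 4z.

Coefficient matrix A = [[-4, -3], [3, -4]].
Characteristic polynomial det(A - λI) = λ^2 + 8λ + 25 = 0.
Eigenvalues λ = -4 ± 3i (complex conjugate pair).
For λ=-4+3i: an eigenvector is (0,1) - i(-1,0) = (0 + i, 1).
A real fundamental pair from Re and Im of e^((-4+3i)t)v: X_1 = e^(-4t)(cos(3t)·(0,1) + sin(3t)·(-1,0)), X_2 = e^(-4t)(sin(3t)·(0,1) - cos(3t)·(-1,0)).
General solution: C_1X_1 + C_2X_2.

x(t) = -C_1e^(-4t)sin(3t) + C_2e^(-4t)cos(3t), z(t) = C_1e^(-4t)cos(3t) + C_2e^(-4t)sin(3t)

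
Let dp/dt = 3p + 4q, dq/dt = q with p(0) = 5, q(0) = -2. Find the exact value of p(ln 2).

16

A = [[3,4],[0,1]]; eigenvalues λ = 1, 3.
Eigenvectors: (-2,1) for λ=1, (-1,0) for λ=3.
From the initial condition, c_1 = -2, c_2 = -1.
p(ln 2) = (-2)(2^1)(-2) + (-1)(2^3)(-1) = 16.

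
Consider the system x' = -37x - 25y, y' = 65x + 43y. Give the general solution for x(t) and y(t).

x(t) = K_1e^(3t)sin(5t) - 2K_1e^(3t)cos(5t) - 2K_2e^(3t)sin(5t) - K_2e^(3t)cos(5t), y(t) = -2K_1e^(3t)sin(5t) + 3K_1e^(3t)cos(5t) + 3K_2e^(3t)sin(5t) + 2K_2e^(3t)cos(5t)

Coefficient matrix A = [[-37, -25], [65, 43]].
Characteristic polynomial det(A - λI) = λ^2 - 6λ + 34 = 0.
Eigenvalues λ = 3 ± 5i (complex conjugate pair).
For λ=3+5i: an eigenvector is (-2,3) - i(1,-2) = (-2 - i, 3 + 2i).
A real fundamental pair from Re and Im of e^((3+5i)t)v: X_1 = e^(3t)(cos(5t)·(-2,3) + sin(5t)·(1,-2)), X_2 = e^(3t)(sin(5t)·(-2,3) - cos(5t)·(1,-2)).
General solution: K_1X_1 + K_2X_2.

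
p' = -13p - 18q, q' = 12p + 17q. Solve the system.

p(t) = -C_1e^(5t) + 3C_2e^(-t), q(t) = C_1e^(5t) - 2C_2e^(-t)

Coefficient matrix A = [[-13, -18], [12, 17]].
Characteristic polynomial det(A - λI) = λ^2 - 4λ - 5 = 0.
Eigenvalues λ = 5, -1.
For λ=5: (A-λI) row 1 is [-18, -18], so an eigenvector is (-1, 1).
For λ=-1: (A-λI) row 1 is [-12, -18], so an eigenvector is (3, -2).
General solution: C_1e^(5t)(-1,1) + C_2e^(-t)(3,-2).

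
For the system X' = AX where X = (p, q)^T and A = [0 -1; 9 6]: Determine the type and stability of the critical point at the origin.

A = [[0,-1],[9,6]]; det(A-λI) = λ^2 - 6λ + 9.
repeated λ = 3 with a single eigenvector.

unstable improper node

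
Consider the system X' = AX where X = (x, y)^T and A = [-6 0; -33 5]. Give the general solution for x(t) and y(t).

Coefficient matrix A = [[-6, 0], [-33, 5]].
Characteristic polynomial det(A - λI) = λ^2 + λ - 30 = 0.
Eigenvalues λ = -6, 5.
For λ=-6: (A-λI) row 2 is [-33, 11], so an eigenvector is (1, 3).
For λ=5: (A-λI) row 1 is [-11, 0], so an eigenvector is (0, -1).
General solution: c_1e^(-6t)(1,3) + c_2e^(5t)(0,-1).

x(t) = c_1e^(-6t), y(t) = 3c_1e^(-6t) - c_2e^(5t)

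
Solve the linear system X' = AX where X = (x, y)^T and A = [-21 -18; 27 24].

x(t) = -2C_1e^(6t) + C_2e^(-3t), y(t) = 3C_1e^(6t) - C_2e^(-3t)

Coefficient matrix A = [[-21, -18], [27, 24]].
Characteristic polynomial det(A - λI) = λ^2 - 3λ - 18 = 0.
Eigenvalues λ = 6, -3.
For λ=6: (A-λI) row 1 is [-27, -18], so an eigenvector is (-2, 3).
For λ=-3: (A-λI) row 1 is [-18, -18], so an eigenvector is (1, -1).
General solution: C_1e^(6t)(-2,3) + C_2e^(-3t)(1,-1).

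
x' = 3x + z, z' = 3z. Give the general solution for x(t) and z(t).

Coefficient matrix A = [[3, 1], [0, 3]].
Characteristic polynomial det(A - λI) = λ^2 - 6λ + 9 = 0.
Single eigenvalue λ = 3 with algebraic multiplicity 2.
Eigenvector v = (-1,0); generalized eigenvector w with (A-λI)w=v is (2,-1).
General solution: e^(3t)[c_1·v + c_2·(t·v + w)].

x(t) = -c_1e^(3t) - c_2te^(3t) + 2c_2e^(3t), z(t) = -c_2e^(3t)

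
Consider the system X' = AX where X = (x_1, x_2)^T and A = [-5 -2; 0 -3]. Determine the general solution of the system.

x_1(t) = -K_1e^(-5t) + K_2e^(-3t), x_2(t) = -K_2e^(-3t)

Coefficient matrix A = [[-5, -2], [0, -3]].
Characteristic polynomial det(A - λI) = λ^2 + 8λ + 15 = 0.
Eigenvalues λ = -5, -3.
For λ=-5: (A-λI) row 1 is [0, -2], so an eigenvector is (-1, 0).
For λ=-3: (A-λI) row 1 is [-2, -2], so an eigenvector is (1, -1).
General solution: K_1e^(-5t)(-1,0) + K_2e^(-3t)(1,-1).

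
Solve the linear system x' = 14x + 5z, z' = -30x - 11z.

x(t) = K_1e^(4t) - K_2e^(-t), z(t) = -2K_1e^(4t) + 3K_2e^(-t)

Coefficient matrix A = [[14, 5], [-30, -11]].
Characteristic polynomial det(A - λI) = λ^2 - 3λ - 4 = 0.
Eigenvalues λ = 4, -1.
For λ=4: (A-λI) row 1 is [10, 5], so an eigenvector is (1, -2).
For λ=-1: (A-λI) row 1 is [15, 5], so an eigenvector is (-1, 3).
General solution: K_1e^(4t)(1,-2) + K_2e^(-t)(-1,3).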